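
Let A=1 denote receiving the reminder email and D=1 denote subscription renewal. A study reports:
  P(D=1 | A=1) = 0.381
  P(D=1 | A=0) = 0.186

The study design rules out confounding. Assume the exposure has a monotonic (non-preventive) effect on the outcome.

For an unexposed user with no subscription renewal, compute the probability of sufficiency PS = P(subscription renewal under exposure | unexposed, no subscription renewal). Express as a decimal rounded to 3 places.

PS ≈ 0.240

Let p₁ = 0.381, p₀ = 0.186.
Under exogeneity and monotonicity, PS = (p₁ − p₀) / (1 − p₀).
PS = (0.381 − 0.186) / (1 − 0.186) = 0.195 / 0.814 ≈ 0.2396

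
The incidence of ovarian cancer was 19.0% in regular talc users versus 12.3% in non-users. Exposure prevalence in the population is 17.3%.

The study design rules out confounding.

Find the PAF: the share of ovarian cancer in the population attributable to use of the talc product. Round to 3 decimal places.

p₁ = 0.19, p₀ = 0.123.
Overall risk P(Y=1) = π·p₁ + (1−π)·p₀ = 0.173×0.19 + 0.827×0.123 = 0.13459.
Under exogeneity, PAF = [P(Y=1) − p₀] / P(Y=1).
PAF = (0.13459 − 0.123) / 0.13459 ≈ 0.0861

PAF ≈ 0.086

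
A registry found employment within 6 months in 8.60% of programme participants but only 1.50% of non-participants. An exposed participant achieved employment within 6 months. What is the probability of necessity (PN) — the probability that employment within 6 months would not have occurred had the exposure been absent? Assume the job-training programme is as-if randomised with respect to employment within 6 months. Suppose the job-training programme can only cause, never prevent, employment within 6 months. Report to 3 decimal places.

p₁ = 0.086, p₀ = 0.015.
Under exogeneity and monotonicity, PN = (p₁ − p₀) / p₁.
PN = (0.086 − 0.015) / 0.086 = 0.071 / 0.086 ≈ 0.8256

PN ≈ 0.826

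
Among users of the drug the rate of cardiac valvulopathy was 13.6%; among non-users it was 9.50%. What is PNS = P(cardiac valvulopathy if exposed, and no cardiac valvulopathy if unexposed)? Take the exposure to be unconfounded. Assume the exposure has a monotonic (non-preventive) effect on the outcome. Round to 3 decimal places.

p₁ = 0.136, p₀ = 0.095.
Under exogeneity and monotonicity, PNS = p₁ − p₀.
PNS = 0.136 − 0.095 = 0.041

PNS ≈ 0.041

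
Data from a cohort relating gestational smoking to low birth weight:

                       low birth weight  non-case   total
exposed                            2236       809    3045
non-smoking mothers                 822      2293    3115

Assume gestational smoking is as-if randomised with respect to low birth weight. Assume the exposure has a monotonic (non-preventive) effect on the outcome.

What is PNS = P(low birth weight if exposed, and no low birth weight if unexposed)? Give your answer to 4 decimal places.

p₁ = P(outcome | exposed) = 2236/3045 = 0.73432
p₀ = P(outcome | unexposed) = 822/3115 = 0.26388
Under exogeneity and monotonicity, PNS = p₁ − p₀.
PNS = 0.73432 − 0.26388 = 0.47043

PNS ≈ 0.4704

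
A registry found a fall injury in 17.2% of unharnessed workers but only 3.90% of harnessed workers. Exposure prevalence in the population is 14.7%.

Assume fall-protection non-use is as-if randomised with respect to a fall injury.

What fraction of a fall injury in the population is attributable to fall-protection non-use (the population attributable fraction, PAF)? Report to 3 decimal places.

PAF ≈ 0.334

p₁ = 0.172, p₀ = 0.039.
Overall risk P(Y=1) = π·p₁ + (1−π)·p₀ = 0.147×0.172 + 0.853×0.039 = 0.058551.
Under exogeneity, PAF = [P(Y=1) − p₀] / P(Y=1).
PAF = (0.058551 − 0.039) / 0.058551 ≈ 0.3339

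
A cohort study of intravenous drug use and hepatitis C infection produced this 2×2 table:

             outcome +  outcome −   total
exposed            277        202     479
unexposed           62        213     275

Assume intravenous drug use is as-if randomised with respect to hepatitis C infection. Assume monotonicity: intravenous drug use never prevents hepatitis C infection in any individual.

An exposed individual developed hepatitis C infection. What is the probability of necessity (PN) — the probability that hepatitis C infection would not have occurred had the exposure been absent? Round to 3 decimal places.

PN ≈ 0.610

p₁ = P(outcome | exposed) = 277/479 = 0.57829
p₀ = P(outcome | unexposed) = 62/275 = 0.22545
Under exogeneity and monotonicity, PN = (p₁ − p₀) / p₁.
PN = (0.57829 − 0.22545) / 0.57829 = 0.35283 / 0.57829 ≈ 0.6101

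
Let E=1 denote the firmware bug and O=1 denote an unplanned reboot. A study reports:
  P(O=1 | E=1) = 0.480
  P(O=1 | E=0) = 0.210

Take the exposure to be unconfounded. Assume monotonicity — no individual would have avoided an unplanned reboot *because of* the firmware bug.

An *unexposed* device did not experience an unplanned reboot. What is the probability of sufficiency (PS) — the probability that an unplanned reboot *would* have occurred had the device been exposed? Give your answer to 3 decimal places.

Let p₁ = 0.48, p₀ = 0.21.
Under exogeneity and monotonicity, PS = (p₁ − p₀) / (1 − p₀).
PS = (0.48 − 0.21) / (1 − 0.21) = 0.27 / 0.79 ≈ 0.3418

PS ≈ 0.342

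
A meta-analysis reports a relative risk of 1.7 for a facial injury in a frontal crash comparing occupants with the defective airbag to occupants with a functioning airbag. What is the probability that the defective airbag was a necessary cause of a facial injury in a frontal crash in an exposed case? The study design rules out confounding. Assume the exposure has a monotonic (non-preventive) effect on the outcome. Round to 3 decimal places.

Under exogeneity and monotonicity, PN = (RR − 1) / RR = 1 − 1/RR.
PN = (1.7 − 1) / 1.7 = 0.7 / 1.7 ≈ 0.4118

PN ≈ 0.412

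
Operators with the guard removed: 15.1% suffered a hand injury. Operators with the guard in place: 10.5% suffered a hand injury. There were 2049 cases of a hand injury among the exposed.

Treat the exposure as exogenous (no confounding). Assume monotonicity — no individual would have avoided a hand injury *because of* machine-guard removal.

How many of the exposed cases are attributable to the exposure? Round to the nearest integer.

p₁ = 0.151, p₀ = 0.105.
PN = (p₁ − p₀)/p₁ = (0.151 − 0.105) / 0.151 ≈ 0.30464.
Attributable cases ≈ PN × (exposed cases) = 0.30464 × 2049 ≈ 624.20.

about 624 cases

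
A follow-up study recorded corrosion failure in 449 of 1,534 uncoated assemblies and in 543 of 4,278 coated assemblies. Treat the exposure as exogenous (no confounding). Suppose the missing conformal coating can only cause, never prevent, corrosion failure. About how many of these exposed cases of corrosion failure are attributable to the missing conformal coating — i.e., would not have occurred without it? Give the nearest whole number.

about 254 cases

p₁ = P(outcome | exposed) = 449/1534 = 0.2927
p₀ = P(outcome | unexposed) = 543/4278 = 0.12693
PN = (p₁ − p₀)/p₁ = (0.2927 − 0.12693) / 0.2927 ≈ 0.56635.
Attributable cases ≈ PN × (exposed cases) = 0.56635 × 449 ≈ 254.29.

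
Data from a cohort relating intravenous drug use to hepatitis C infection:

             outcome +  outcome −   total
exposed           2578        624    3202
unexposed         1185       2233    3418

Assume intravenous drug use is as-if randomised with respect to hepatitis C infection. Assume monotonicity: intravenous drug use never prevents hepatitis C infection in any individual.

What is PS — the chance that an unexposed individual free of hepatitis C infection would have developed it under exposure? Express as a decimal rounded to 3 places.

PS ≈ 0.702

p₁ = P(outcome | exposed) = 2578/3202 = 0.80512
p₀ = P(outcome | unexposed) = 1185/3418 = 0.34669
Under exogeneity and monotonicity, PS = (p₁ − p₀)/(1 − p₀).
PS = (0.80512 − 0.34669) / 0.65331 ≈ 0.7017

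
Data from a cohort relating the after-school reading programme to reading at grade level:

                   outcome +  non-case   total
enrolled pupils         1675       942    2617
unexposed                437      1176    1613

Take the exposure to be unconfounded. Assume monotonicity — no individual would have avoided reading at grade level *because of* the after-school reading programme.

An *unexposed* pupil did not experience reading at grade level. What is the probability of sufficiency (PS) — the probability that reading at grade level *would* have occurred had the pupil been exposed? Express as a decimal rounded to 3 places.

PS ≈ 0.506

p₁ = P(outcome | exposed) = 1675/2617 = 0.64005
p₀ = P(outcome | unexposed) = 437/1613 = 0.27092
Under exogeneity and monotonicity, PS = (p₁ − p₀) / (1 − p₀).
PS = (0.64005 − 0.27092) / (1 − 0.27092) = 0.36912 / 0.72908 ≈ 0.5063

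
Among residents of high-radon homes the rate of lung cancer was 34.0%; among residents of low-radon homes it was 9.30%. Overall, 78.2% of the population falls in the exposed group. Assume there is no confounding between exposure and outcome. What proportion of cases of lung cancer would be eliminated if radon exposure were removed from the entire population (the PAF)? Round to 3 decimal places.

p₁ = 0.34, p₀ = 0.093.
Overall risk P(Y=1) = π·p₁ + (1−π)·p₀ = 0.782×0.34 + 0.218×0.093 = 0.28615.
Under exogeneity, PAF = [P(Y=1) − p₀] / P(Y=1).
PAF = (0.28615 − 0.093) / 0.28615 ≈ 0.6750

PAF ≈ 0.675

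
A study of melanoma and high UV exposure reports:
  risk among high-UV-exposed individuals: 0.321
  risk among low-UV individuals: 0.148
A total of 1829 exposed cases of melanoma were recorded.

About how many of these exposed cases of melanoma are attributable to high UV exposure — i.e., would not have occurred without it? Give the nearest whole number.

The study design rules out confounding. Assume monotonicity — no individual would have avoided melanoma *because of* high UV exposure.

about 986 cases

Let p₁ = 0.321, p₀ = 0.148.
PN = (p₁ − p₀)/p₁ = (0.321 − 0.148) / 0.321 ≈ 0.53894.
Attributable cases ≈ PN × (exposed cases) = 0.53894 × 1829 ≈ 985.72.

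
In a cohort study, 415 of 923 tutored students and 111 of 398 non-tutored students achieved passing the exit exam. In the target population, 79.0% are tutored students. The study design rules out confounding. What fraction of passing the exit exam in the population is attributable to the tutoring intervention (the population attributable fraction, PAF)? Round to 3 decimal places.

PAF ≈ 0.326

p₁ = P(outcome | exposed) = 415/923 = 0.44962
p₀ = P(outcome | unexposed) = 111/398 = 0.27889
Overall risk P(Y=1) = π·p₁ + (1−π)·p₀ = 0.79×0.44962 + 0.21×0.27889 = 0.41377.
Under exogeneity, PAF = [P(Y=1) − p₀] / P(Y=1).
PAF = (0.41377 − 0.27889) / 0.41377 ≈ 0.3260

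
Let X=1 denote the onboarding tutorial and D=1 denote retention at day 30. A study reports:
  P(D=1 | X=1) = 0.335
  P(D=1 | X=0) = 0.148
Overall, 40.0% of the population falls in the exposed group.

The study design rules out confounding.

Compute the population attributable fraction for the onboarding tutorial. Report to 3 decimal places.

Let p₁ = 0.335, p₀ = 0.148.
Overall risk P(Y=1) = π·p₁ + (1−π)·p₀ = 0.4×0.335 + 0.6×0.148 = 0.2228.
Under exogeneity, PAF = [P(Y=1) − p₀] / P(Y=1).
PAF = (0.2228 − 0.148) / 0.2228 ≈ 0.3357

PAF ≈ 0.336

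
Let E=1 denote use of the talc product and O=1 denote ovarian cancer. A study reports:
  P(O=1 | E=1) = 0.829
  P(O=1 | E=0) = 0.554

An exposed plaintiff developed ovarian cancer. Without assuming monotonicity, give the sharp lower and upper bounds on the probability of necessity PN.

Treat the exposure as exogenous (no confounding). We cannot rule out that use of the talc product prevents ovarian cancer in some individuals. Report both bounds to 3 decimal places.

0.332 ≤ PN ≤ 0.538

Let p₁ = 0.829, p₀ = 0.554.
Under exogeneity alone the bounds on PN are max{0,(p₁−p₀)/p₁} ≤ PN ≤ min{1,(1−p₀)/p₁}.
  lower = (p₁ − p₀)/p₁ = 0.275 / 0.829 ≈ 0.3317
  upper = min{1, (1 − p₀)/p₁} = 0.446 / 0.829 ≈ 0.5380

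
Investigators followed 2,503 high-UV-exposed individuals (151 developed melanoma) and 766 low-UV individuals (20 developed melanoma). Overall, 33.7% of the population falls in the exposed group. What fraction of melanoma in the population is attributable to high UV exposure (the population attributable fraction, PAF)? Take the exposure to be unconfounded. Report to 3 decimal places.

p₁ = P(outcome | exposed) = 151/2503 = 0.060328
p₀ = P(outcome | unexposed) = 20/766 = 0.02611
Overall risk P(Y=1) = π·p₁ + (1−π)·p₀ = 0.337×0.060328 + 0.663×0.02611 = 0.037641.
Under exogeneity, PAF = [P(Y=1) − p₀] / P(Y=1).
PAF = (0.037641 − 0.02611) / 0.037641 ≈ 0.3064

PAF ≈ 0.306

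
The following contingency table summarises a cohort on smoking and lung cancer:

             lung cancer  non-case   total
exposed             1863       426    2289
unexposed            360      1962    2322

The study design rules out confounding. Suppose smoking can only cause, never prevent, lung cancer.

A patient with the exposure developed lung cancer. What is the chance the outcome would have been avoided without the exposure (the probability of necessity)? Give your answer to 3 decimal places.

p₁ = P(outcome | exposed) = 1863/2289 = 0.81389
p₀ = P(outcome | unexposed) = 360/2322 = 0.15504
Under exogeneity and monotonicity, PN = (p₁ − p₀) / p₁.
PN = (0.81389 − 0.15504) / 0.81389 = 0.65885 / 0.81389 ≈ 0.8095

PN ≈ 0.810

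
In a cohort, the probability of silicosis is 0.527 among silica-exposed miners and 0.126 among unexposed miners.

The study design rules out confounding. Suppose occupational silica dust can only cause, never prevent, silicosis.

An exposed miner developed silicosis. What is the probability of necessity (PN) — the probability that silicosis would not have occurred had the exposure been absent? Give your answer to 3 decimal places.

PN ≈ 0.761

Let p₁ = 0.527, p₀ = 0.126.
Under exogeneity and monotonicity, PN = (p₁ − p₀) / p₁.
PN = (0.527 − 0.126) / 0.527 = 0.401 / 0.527 ≈ 0.7609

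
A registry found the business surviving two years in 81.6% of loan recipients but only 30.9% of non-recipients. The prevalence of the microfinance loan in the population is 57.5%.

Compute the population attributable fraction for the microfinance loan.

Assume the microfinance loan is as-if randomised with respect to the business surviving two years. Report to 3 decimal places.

p₁ = 0.816, p₀ = 0.309.
Overall risk P(Y=1) = π·p₁ + (1−π)·p₀ = 0.575×0.816 + 0.425×0.309 = 0.60052.
Under exogeneity, PAF = [P(Y=1) − p₀] / P(Y=1).
PAF = (0.60052 − 0.309) / 0.60052 ≈ 0.4855

PAF ≈ 0.485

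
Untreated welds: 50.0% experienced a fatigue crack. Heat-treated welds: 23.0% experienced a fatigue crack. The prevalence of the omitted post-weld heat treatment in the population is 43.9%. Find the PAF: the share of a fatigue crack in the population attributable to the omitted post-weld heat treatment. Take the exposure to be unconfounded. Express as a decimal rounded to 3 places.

PAF ≈ 0.340

p₁ = 0.5, p₀ = 0.23.
Overall risk P(Y=1) = π·p₁ + (1−π)·p₀ = 0.439×0.5 + 0.561×0.23 = 0.34853.
Under exogeneity, PAF = [P(Y=1) − p₀] / P(Y=1).
PAF = (0.34853 − 0.23) / 0.34853 ≈ 0.3401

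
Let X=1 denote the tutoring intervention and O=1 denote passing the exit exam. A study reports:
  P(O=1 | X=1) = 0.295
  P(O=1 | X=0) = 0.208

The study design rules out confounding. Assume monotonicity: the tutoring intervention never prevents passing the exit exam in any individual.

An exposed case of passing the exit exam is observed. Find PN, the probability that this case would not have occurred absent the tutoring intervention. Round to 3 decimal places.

Let p₁ = 0.295, p₀ = 0.208.
Under exogeneity and monotonicity, PN = (p₁ − p₀) / p₁.
PN = (0.295 − 0.208) / 0.295 = 0.087 / 0.295 ≈ 0.2949

PN ≈ 0.295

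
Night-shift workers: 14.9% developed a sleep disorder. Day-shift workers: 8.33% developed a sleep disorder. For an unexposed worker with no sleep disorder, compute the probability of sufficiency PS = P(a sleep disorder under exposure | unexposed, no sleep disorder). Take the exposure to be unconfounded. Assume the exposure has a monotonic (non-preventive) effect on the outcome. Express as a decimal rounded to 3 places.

PS ≈ 0.072

p₁ = 0.149, p₀ = 0.0833.
Under exogeneity and monotonicity, PS = (p₁ − p₀) / (1 − p₀).
PS = (0.149 − 0.0833) / (1 − 0.0833) = 0.0657 / 0.9167 ≈ 0.0717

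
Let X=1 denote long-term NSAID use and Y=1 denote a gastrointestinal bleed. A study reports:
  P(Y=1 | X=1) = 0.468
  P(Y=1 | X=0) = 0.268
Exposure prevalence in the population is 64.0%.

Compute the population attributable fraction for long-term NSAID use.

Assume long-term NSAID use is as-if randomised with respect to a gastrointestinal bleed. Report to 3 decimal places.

PAF ≈ 0.323

Let p₁ = 0.468, p₀ = 0.268.
Overall risk P(Y=1) = π·p₁ + (1−π)·p₀ = 0.64×0.468 + 0.36×0.268 = 0.396.
Under exogeneity, PAF = [P(Y=1) − p₀] / P(Y=1).
PAF = (0.396 − 0.268) / 0.396 ≈ 0.3232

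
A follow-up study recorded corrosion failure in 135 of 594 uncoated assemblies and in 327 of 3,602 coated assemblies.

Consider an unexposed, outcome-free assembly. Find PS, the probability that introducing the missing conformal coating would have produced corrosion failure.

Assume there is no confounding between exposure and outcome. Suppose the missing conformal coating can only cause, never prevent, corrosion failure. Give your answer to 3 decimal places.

PS ≈ 0.150

p₁ = P(outcome | exposed) = 135/594 = 0.22727
p₀ = P(outcome | unexposed) = 327/3602 = 0.090783
Under exogeneity and monotonicity, PS = (p₁ − p₀) / (1 − p₀).
PS = (0.22727 − 0.090783) / (1 − 0.090783) = 0.13649 / 0.90922 ≈ 0.1501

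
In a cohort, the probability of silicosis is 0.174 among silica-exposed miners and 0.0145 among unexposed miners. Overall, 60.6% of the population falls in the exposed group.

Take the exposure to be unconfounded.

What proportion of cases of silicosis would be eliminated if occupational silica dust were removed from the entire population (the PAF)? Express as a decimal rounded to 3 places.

PAF ≈ 0.870

Let p₁ = 0.174, p₀ = 0.0145.
Overall risk P(Y=1) = π·p₁ + (1−π)·p₀ = 0.606×0.174 + 0.394×0.0145 = 0.11116.
Under exogeneity, PAF = [P(Y=1) − p₀] / P(Y=1).
PAF = (0.11116 − 0.0145) / 0.11116 ≈ 0.8696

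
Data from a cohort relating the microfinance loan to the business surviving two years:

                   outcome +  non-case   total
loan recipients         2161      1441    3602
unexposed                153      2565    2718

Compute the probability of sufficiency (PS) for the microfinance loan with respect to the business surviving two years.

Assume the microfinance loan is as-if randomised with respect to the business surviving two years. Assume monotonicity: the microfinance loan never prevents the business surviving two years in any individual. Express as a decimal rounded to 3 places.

p₁ = P(outcome | exposed) = 2161/3602 = 0.59994
p₀ = P(outcome | unexposed) = 153/2718 = 0.056291
Under exogeneity and monotonicity, PS = (p₁ − p₀) / (1 − p₀).
PS = (0.59994 − 0.056291) / (1 − 0.056291) = 0.54365 / 0.94371 ≈ 0.5761

PS ≈ 0.576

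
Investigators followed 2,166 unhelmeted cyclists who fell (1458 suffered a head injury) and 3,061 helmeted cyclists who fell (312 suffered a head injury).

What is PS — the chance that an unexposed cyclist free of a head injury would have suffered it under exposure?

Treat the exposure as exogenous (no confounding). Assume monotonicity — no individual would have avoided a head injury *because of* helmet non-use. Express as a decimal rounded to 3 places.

p₁ = P(outcome | exposed) = 1458/2166 = 0.67313
p₀ = P(outcome | unexposed) = 312/3061 = 0.10193
Under exogeneity and monotonicity, PS = (p₁ − p₀) / (1 − p₀).
PS = (0.67313 − 0.10193) / (1 − 0.10193) = 0.5712 / 0.89807 ≈ 0.6360

PS ≈ 0.636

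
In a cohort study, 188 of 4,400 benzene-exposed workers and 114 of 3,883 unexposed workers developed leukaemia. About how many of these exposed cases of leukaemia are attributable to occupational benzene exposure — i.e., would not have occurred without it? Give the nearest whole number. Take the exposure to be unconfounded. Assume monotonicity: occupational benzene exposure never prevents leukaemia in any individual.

p₁ = P(outcome | exposed) = 188/4400 = 0.042727
p₀ = P(outcome | unexposed) = 114/3883 = 0.029359
PN = (p₁ − p₀)/p₁ = (0.042727 − 0.029359) / 0.042727 ≈ 0.31288.
Attributable cases ≈ PN × (exposed cases) = 0.31288 × 188 ≈ 58.82.

about 59 cases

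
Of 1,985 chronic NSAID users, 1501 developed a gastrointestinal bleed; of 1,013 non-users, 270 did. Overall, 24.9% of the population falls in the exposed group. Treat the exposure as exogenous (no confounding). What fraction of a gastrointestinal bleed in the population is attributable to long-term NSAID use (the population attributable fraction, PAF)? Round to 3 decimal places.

p₁ = P(outcome | exposed) = 1501/1985 = 0.75617
p₀ = P(outcome | unexposed) = 270/1013 = 0.26654
Overall risk P(Y=1) = π·p₁ + (1−π)·p₀ = 0.249×0.75617 + 0.751×0.26654 = 0.38845.
Under exogeneity, PAF = [P(Y=1) − p₀] / P(Y=1).
PAF = (0.38845 − 0.26654) / 0.38845 ≈ 0.3139

PAF ≈ 0.314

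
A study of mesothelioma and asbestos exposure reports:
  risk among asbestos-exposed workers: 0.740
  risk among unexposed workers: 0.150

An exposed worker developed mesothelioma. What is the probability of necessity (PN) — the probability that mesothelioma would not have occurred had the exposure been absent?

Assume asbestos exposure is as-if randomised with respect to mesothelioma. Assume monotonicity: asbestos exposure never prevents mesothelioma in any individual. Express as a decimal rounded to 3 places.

PN ≈ 0.797

Let p₁ = 0.74, p₀ = 0.15.
Under exogeneity and monotonicity, PN = (p₁ − p₀) / p₁.
PN = (0.74 − 0.15) / 0.74 = 0.59 / 0.74 ≈ 0.7973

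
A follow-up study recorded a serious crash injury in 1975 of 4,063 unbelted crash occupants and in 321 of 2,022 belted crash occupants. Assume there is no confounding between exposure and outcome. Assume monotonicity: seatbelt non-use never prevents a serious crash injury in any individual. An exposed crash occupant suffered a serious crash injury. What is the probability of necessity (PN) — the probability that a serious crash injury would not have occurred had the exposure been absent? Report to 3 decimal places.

p₁ = P(outcome | exposed) = 1975/4063 = 0.48609
p₀ = P(outcome | unexposed) = 321/2022 = 0.15875
Under exogeneity and monotonicity, PN = (p₁ − p₀) / p₁.
PN = (0.48609 − 0.15875) / 0.48609 = 0.32734 / 0.48609 ≈ 0.6734

PN ≈ 0.673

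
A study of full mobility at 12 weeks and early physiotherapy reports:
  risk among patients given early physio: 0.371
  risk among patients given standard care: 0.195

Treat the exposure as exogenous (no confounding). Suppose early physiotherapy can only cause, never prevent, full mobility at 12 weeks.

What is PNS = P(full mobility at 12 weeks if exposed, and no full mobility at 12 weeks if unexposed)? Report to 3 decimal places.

PNS ≈ 0.176

Let p₁ = 0.371, p₀ = 0.195.
Under exogeneity and monotonicity, PNS = p₁ − p₀.
PNS = 0.371 − 0.195 = 0.176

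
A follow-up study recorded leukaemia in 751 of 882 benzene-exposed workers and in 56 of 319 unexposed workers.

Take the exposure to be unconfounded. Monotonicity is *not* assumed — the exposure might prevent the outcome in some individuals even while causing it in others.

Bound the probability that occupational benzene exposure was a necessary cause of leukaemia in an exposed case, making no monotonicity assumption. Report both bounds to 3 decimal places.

0.794 ≤ PN ≤ 0.968

p₁ = P(outcome | exposed) = 751/882 = 0.85147
p₀ = P(outcome | unexposed) = 56/319 = 0.17555
Under exogeneity alone the bounds on PN are max{0,(p₁−p₀)/p₁} ≤ PN ≤ min{1,(1−p₀)/p₁}.
  lower = (p₁ − p₀)/p₁ = 0.67593 / 0.85147 ≈ 0.7938
  upper = min{1, (1 − p₀)/p₁} = 0.82445 / 0.85147 ≈ 0.9683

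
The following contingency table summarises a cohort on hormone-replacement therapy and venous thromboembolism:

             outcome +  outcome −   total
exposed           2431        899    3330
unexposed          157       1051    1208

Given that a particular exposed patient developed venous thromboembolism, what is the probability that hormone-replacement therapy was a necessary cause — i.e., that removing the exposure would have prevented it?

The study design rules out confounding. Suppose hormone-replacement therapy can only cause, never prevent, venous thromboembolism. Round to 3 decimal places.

p₁ = P(outcome | exposed) = 2431/3330 = 0.73003
p₀ = P(outcome | unexposed) = 157/1208 = 0.12997
Under exogeneity and monotonicity, PN = (p₁ − p₀) / p₁.
PN = (0.73003 − 0.12997) / 0.73003 = 0.60006 / 0.73003 ≈ 0.8220

PN ≈ 0.822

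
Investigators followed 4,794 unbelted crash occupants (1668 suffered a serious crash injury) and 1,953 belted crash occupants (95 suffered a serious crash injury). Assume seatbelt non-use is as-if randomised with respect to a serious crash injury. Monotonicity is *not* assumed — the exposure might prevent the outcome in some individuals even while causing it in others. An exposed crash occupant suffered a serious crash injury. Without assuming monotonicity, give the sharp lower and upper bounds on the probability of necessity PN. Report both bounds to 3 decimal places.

p₁ = P(outcome | exposed) = 1668/4794 = 0.34793
p₀ = P(outcome | unexposed) = 95/1953 = 0.048643
Under exogeneity alone the bounds on PN are max{0,(p₁−p₀)/p₁} ≤ PN ≤ min{1,(1−p₀)/p₁}.
  lower = (p₁ − p₀)/p₁ = 0.29929 / 0.34793 ≈ 0.8602
  upper = min{1, (1 − p₀)/p₁} = 0.95136 / 0.34793 ≈ 2.7343 → capped at 1

0.860 ≤ PN ≤ 1.000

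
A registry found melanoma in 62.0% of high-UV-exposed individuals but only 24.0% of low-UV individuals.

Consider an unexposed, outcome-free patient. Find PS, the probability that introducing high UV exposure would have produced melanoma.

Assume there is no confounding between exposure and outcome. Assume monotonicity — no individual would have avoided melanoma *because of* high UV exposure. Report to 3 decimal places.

p₁ = 0.62, p₀ = 0.24.
Under exogeneity and monotonicity, PS = (p₁ − p₀) / (1 − p₀).
PS = (0.62 − 0.24) / (1 − 0.24) = 0.38 / 0.76 ≈ 0.5000

PS ≈ 0.500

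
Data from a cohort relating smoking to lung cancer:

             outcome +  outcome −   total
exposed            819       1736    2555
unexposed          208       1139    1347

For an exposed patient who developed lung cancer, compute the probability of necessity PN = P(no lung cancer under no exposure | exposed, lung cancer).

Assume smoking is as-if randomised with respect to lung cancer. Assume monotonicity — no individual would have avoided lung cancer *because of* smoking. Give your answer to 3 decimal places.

PN ≈ 0.518

p₁ = P(outcome | exposed) = 819/2555 = 0.32055
p₀ = P(outcome | unexposed) = 208/1347 = 0.15442
Under exogeneity and monotonicity, PN = (p₁ − p₀) / p₁.
PN = (0.32055 − 0.15442) / 0.32055 = 0.16613 / 0.32055 ≈ 0.5183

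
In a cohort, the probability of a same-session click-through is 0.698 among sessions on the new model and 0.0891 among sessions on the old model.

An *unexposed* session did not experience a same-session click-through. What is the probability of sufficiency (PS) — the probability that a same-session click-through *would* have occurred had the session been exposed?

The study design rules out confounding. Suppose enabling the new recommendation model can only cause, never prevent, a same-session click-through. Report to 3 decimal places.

Let p₁ = 0.698, p₀ = 0.0891.
Under exogeneity and monotonicity, PS = (p₁ − p₀) / (1 − p₀).
PS = (0.698 − 0.0891) / (1 − 0.0891) = 0.6089 / 0.9109 ≈ 0.6685

PS ≈ 0.668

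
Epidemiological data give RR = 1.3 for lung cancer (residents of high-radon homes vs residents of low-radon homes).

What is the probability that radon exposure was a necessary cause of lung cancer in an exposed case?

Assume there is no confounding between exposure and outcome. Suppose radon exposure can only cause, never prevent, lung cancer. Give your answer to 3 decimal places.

PN ≈ 0.231

Under exogeneity and monotonicity, PN = (RR − 1) / RR = 1 − 1/RR.
PN = (1.3 − 1) / 1.3 = 0.3 / 1.3 ≈ 0.2308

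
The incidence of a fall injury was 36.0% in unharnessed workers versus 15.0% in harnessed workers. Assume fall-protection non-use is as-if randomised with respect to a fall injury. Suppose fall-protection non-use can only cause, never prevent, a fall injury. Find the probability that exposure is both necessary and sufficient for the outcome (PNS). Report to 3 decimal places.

PNS ≈ 0.210

p₁ = 0.36, p₀ = 0.15.
Under exogeneity and monotonicity, PNS = p₁ − p₀.
PNS = 0.36 − 0.15 = 0.21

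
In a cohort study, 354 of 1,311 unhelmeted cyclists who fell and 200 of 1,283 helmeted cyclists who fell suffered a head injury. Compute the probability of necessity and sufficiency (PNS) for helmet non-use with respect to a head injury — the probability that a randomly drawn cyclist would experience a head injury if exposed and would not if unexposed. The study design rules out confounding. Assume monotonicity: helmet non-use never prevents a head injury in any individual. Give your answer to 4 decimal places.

PNS ≈ 0.1141

p₁ = P(outcome | exposed) = 354/1311 = 0.27002
p₀ = P(outcome | unexposed) = 200/1283 = 0.15588
Under exogeneity and monotonicity, PNS = p₁ − p₀.
PNS = 0.27002 − 0.15588 = 0.11414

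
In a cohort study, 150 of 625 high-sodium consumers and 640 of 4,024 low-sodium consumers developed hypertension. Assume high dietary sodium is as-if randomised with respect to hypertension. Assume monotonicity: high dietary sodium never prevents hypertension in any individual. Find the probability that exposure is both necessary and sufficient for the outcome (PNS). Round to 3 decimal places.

PNS ≈ 0.081

p₁ = P(outcome | exposed) = 150/625 = 0.24
p₀ = P(outcome | unexposed) = 640/4024 = 0.15905
Under exogeneity and monotonicity, PNS = p₁ − p₀.
PNS = 0.24 − 0.15905 = 0.080954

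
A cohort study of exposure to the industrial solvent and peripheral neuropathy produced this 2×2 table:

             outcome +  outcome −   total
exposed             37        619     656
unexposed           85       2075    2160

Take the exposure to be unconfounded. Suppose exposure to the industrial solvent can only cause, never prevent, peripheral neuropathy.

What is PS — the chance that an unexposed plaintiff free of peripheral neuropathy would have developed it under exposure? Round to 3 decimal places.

PS ≈ 0.018

p₁ = P(outcome | exposed) = 37/656 = 0.056402
p₀ = P(outcome | unexposed) = 85/2160 = 0.039352
Under exogeneity and monotonicity, PS = (p₁ − p₀)/(1 − p₀).
PS = (0.056402 − 0.039352) / 0.96065 ≈ 0.0177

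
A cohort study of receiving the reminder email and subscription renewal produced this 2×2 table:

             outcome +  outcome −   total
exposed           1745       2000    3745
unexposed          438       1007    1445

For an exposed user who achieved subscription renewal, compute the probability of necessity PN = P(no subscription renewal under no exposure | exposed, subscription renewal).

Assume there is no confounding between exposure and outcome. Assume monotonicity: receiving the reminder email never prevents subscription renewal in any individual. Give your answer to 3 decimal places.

PN ≈ 0.349

p₁ = P(outcome | exposed) = 1745/3745 = 0.46595
p₀ = P(outcome | unexposed) = 438/1445 = 0.30311
Under exogeneity and monotonicity, PN = (p₁ − p₀) / p₁.
PN = (0.46595 − 0.30311) / 0.46595 = 0.16284 / 0.46595 ≈ 0.3495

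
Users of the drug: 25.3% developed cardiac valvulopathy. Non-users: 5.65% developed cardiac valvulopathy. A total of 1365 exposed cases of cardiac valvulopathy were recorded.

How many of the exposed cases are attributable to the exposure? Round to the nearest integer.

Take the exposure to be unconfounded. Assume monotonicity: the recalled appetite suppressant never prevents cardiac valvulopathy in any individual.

about 1060 cases

p₁ = 0.253, p₀ = 0.0565.
PN = (p₁ − p₀)/p₁ = (0.253 − 0.0565) / 0.253 ≈ 0.77668.
Attributable cases ≈ PN × (exposed cases) = 0.77668 × 1365 ≈ 1060.17.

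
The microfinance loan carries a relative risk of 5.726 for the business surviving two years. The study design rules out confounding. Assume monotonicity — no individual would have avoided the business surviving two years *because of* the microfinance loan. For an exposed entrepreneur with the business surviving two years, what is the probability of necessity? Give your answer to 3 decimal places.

Under exogeneity and monotonicity, PN = (RR − 1) / RR = 1 − 1/RR.
PN = (5.726 − 1) / 5.726 = 4.726 / 5.726 ≈ 0.8254

PN ≈ 0.825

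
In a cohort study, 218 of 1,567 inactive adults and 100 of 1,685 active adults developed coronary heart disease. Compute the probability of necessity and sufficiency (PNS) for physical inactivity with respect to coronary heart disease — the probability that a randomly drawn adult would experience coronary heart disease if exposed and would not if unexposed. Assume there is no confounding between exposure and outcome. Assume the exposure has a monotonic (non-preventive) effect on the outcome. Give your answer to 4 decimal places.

p₁ = P(outcome | exposed) = 218/1567 = 0.13912
p₀ = P(outcome | unexposed) = 100/1685 = 0.059347
Under exogeneity and monotonicity, PNS = p₁ − p₀.
PNS = 0.13912 − 0.059347 = 0.079772

PNS ≈ 0.0798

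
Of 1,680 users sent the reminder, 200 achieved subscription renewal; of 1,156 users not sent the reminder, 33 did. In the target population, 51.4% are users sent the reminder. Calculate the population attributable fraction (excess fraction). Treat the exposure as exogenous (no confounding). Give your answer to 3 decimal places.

p₁ = P(outcome | exposed) = 200/1680 = 0.11905
p₀ = P(outcome | unexposed) = 33/1156 = 0.028547
Overall risk P(Y=1) = π·p₁ + (1−π)·p₀ = 0.514×0.11905 + 0.486×0.028547 = 0.075064.
Under exogeneity, PAF = [P(Y=1) − p₀] / P(Y=1).
PAF = (0.075064 − 0.028547) / 0.075064 ≈ 0.6197

PAF ≈ 0.620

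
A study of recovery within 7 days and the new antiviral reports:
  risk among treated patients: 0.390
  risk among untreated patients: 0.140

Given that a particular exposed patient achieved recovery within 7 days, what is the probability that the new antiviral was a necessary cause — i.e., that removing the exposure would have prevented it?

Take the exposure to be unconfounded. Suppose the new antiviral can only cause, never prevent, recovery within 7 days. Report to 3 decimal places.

Let p₁ = 0.39, p₀ = 0.14.
Under exogeneity and monotonicity, PN = (p₁ − p₀) / p₁.
PN = (0.39 − 0.14) / 0.39 = 0.25 / 0.39 ≈ 0.6410

PN ≈ 0.641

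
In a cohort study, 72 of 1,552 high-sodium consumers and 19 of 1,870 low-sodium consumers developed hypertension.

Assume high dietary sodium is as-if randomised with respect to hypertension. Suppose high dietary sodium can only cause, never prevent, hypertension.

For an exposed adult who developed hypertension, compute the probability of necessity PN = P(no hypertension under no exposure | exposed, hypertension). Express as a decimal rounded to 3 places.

PN ≈ 0.781

p₁ = P(outcome | exposed) = 72/1552 = 0.046392
p₀ = P(outcome | unexposed) = 19/1870 = 0.01016
Under exogeneity and monotonicity, PN = (p₁ − p₀) / p₁.
PN = (0.046392 − 0.01016) / 0.046392 = 0.036231 / 0.046392 ≈ 0.7810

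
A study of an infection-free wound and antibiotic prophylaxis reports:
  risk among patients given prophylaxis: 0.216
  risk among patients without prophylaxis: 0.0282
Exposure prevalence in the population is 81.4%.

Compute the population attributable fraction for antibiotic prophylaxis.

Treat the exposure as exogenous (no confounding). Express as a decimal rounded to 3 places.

Let p₁ = 0.216, p₀ = 0.0282.
Overall risk P(Y=1) = π·p₁ + (1−π)·p₀ = 0.814×0.216 + 0.186×0.0282 = 0.18107.
Under exogeneity, PAF = [P(Y=1) − p₀] / P(Y=1).
PAF = (0.18107 − 0.0282) / 0.18107 ≈ 0.8443

PAF ≈ 0.844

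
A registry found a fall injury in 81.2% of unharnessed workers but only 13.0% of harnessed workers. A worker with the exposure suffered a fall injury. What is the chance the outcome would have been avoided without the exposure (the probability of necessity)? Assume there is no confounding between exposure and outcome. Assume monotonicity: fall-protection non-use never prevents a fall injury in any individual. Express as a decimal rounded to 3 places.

PN ≈ 0.840

p₁ = 0.812, p₀ = 0.13.
Under exogeneity and monotonicity, PN = (p₁ − p₀) / p₁.
PN = (0.812 − 0.13) / 0.812 = 0.682 / 0.812 ≈ 0.8399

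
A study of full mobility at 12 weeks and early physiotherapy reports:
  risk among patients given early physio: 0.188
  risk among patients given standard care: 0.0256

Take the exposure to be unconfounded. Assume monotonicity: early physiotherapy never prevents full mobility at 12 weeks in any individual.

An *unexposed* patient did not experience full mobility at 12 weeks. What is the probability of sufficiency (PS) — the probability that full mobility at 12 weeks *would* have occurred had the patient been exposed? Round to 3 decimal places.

PS ≈ 0.167

Let p₁ = 0.188, p₀ = 0.0256.
Under exogeneity and monotonicity, PS = (p₁ − p₀) / (1 − p₀).
PS = (0.188 − 0.0256) / (1 − 0.0256) = 0.1624 / 0.9744 ≈ 0.1667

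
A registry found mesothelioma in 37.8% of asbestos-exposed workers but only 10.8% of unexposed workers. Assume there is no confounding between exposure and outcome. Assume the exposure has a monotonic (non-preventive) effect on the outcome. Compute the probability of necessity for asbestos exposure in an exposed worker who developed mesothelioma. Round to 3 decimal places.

PN ≈ 0.714

p₁ = 0.378, p₀ = 0.108.
Under exogeneity and monotonicity, PN = (p₁ − p₀) / p₁.
PN = (0.378 − 0.108) / 0.378 = 0.27 / 0.378 ≈ 0.7143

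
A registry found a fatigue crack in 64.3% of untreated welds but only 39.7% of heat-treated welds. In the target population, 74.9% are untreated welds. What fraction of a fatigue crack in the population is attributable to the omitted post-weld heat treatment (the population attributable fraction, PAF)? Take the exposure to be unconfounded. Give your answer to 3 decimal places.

p₁ = 0.643, p₀ = 0.397.
Overall risk P(Y=1) = π·p₁ + (1−π)·p₀ = 0.749×0.643 + 0.251×0.397 = 0.58125.
Under exogeneity, PAF = [P(Y=1) − p₀] / P(Y=1).
PAF = (0.58125 − 0.397) / 0.58125 ≈ 0.3170

PAF ≈ 0.317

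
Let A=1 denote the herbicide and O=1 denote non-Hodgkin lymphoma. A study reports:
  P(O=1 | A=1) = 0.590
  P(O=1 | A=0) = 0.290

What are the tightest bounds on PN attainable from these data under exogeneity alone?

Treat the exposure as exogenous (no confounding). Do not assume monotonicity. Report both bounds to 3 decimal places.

Let p₁ = 0.59, p₀ = 0.29.
Under exogeneity alone the bounds on PN are max{0,(p₁−p₀)/p₁} ≤ PN ≤ min{1,(1−p₀)/p₁}.
  lower = (p₁ − p₀)/p₁ = 0.3 / 0.59 ≈ 0.5085
  upper = min{1, (1 − p₀)/p₁} = 0.71 / 0.59 ≈ 1.2034 → capped at 1

0.508 ≤ PN ≤ 1.000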